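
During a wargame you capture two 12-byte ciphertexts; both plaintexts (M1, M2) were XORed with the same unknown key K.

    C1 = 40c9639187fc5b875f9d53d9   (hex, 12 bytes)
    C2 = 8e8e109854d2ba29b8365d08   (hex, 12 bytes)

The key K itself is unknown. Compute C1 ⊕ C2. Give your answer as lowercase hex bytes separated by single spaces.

ce 47 73 09 d3 2e e1 ae e7 ab 0e d1

C1 ⊕ C2 = (M1 ⊕ K) ⊕ (M2 ⊕ K) = M1 ⊕ M2 — the shared key cancels under XOR.
byte 0: 40 XOR 8e = ce
byte 1: c9 XOR 8e = 47
byte 2: 63 XOR 10 = 73
byte 3: 91 XOR 98 = 09
byte 4: 87 XOR 54 = d3
byte 5: fc XOR d2 = 2e
byte 6: 5b XOR ba = e1
byte 7: 87 XOR 29 = ae
byte 8: 5f XOR b8 = e7
byte 9: 9d XOR 36 = ab
byte 10: 53 XOR 5d = 0e
byte 11: d9 XOR 08 = d1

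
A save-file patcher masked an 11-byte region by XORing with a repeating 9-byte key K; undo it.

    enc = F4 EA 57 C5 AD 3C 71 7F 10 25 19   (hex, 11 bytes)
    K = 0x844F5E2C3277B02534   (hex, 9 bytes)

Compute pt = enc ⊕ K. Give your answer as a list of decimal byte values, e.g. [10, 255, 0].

[112, 165, 9, 233, 159, 75, 193, 90, 36, 161, 86]

The 9-byte key repeats, so the effective keystream is 84 4f 5e 2c 32 77 b0 25 34 84 4f.
byte 0: f4 ^ 84 = 70
byte 1: ea ^ 4f = a5
byte 2: 57 ^ 5e = 09
byte 3: c5 ^ 2c = e9
byte 4: ad ^ 32 = 9f
byte 5: 3c ^ 77 = 4b
byte 6: 71 ^ b0 = c1
byte 7: 7f ^ 25 = 5a
byte 8: 10 ^ 34 = 24
byte 9: 25 ^ 84 = a1
byte 10: 19 ^ 4f = 56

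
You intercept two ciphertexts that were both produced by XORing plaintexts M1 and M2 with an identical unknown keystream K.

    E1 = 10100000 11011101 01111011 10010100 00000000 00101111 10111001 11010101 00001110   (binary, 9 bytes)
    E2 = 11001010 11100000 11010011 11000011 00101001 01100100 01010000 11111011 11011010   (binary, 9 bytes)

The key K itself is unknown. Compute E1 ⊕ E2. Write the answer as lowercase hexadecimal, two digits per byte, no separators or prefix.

E1 ⊕ E2 = (M1 ⊕ K) ⊕ (M2 ⊕ K) = M1 ⊕ M2 — the shared key cancels under XOR.
10100000 xor 11001010 = 01101010
11011101 xor 11100000 = 00111101
01111011 xor 11010011 = 10101000
10010100 xor 11000011 = 01010111
00000000 xor 00101001 = 00101001
00101111 xor 01100100 = 01001011
10111001 xor 01010000 = 11101001
11010101 xor 11111011 = 00101110
00001110 xor 11011010 = 11010100

6a3da857294be92ed4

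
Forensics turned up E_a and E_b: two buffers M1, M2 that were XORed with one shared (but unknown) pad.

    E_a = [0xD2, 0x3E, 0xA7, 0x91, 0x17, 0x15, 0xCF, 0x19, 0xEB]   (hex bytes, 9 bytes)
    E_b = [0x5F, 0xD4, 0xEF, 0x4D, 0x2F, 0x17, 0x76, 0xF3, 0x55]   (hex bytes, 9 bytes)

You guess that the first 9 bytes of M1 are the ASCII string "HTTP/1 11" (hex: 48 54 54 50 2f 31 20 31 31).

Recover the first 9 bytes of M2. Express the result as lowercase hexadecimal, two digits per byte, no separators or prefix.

c5be1c8c173399db8f

First, E_a ⊕ E_b = (M1 ⊕ K) ⊕ (M2 ⊕ K) = M1 ⊕ M2, so the key drops out. Then M2 = (M1 ⊕ M2) ⊕ M1 over the first 9 bytes.
byte 0: (d2 ^ 5f) ^ 48 = 8d ^ 48 = c5
byte 1: (3e ^ d4) ^ 54 = ea ^ 54 = be
byte 2: (a7 ^ ef) ^ 54 = 48 ^ 54 = 1c
byte 3: (91 ^ 4d) ^ 50 = dc ^ 50 = 8c
byte 4: (17 ^ 2f) ^ 2f = 38 ^ 2f = 17
byte 5: (15 ^ 17) ^ 31 = 02 ^ 31 = 33
byte 6: (cf ^ 76) ^ 20 = b9 ^ 20 = 99
byte 7: (19 ^ f3) ^ 31 = ea ^ 31 = db
byte 8: (eb ^ 55) ^ 31 = be ^ 31 = 8f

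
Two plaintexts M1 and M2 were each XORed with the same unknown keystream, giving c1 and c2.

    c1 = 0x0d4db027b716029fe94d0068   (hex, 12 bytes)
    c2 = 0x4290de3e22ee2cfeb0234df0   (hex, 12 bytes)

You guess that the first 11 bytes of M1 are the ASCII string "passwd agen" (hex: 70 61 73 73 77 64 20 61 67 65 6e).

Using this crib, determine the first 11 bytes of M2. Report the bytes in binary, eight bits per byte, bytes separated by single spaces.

00111111 10111100 00011101 01101010 11100010 10011100 00001110 00000000 00111110 00001011 00100011

First, c1 ⊕ c2 = (M1 ⊕ K) ⊕ (M2 ⊕ K) = M1 ⊕ M2, so the key drops out. Then M2 = (M1 ⊕ M2) ⊕ M1 over the first 11 bytes.
byte 0: (0d ^ 42) ^ 70 = 4f ^ 70 = 3f
byte 1: (4d ^ 90) ^ 61 = dd ^ 61 = bc
byte 2: (b0 ^ de) ^ 73 = 6e ^ 73 = 1d
byte 3: (27 ^ 3e) ^ 73 = 19 ^ 73 = 6a
byte 4: (b7 ^ 22) ^ 77 = 95 ^ 77 = e2
byte 5: (16 ^ ee) ^ 64 = f8 ^ 64 = 9c
byte 6: (02 ^ 2c) ^ 20 = 2e ^ 20 = 0e
byte 7: (9f ^ fe) ^ 61 = 61 ^ 61 = 00
byte 8: (e9 ^ b0) ^ 67 = 59 ^ 67 = 3e
byte 9: (4d ^ 23) ^ 65 = 6e ^ 65 = 0b
byte 10: (00 ^ 4d) ^ 6e = 4d ^ 6e = 23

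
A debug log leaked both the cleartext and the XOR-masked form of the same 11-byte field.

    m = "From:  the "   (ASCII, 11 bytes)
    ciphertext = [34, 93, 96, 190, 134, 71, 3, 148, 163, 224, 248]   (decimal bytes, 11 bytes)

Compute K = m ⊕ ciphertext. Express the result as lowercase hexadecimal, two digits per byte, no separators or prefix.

642f0fd3bc6723e0cb85d8

Since ciphertext = m ⊕ K, XORing both sides with m gives K = m ⊕ ciphertext.
46 xor 22 = 64
72 xor 5d = 2f
6f xor 60 = 0f
6d xor be = d3
3a xor 86 = bc
20 xor 47 = 67
20 xor 03 = 23
74 xor 94 = e0
68 xor a3 = cb
65 xor e0 = 85
20 xor f8 = d8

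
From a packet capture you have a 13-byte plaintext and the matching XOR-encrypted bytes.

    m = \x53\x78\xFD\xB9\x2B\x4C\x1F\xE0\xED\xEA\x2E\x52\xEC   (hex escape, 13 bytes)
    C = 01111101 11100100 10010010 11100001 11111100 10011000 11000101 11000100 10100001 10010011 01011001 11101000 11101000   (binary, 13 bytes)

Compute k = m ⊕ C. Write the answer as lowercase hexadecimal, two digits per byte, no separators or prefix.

2e9c6f58d7d4da244c7977ba04

Since C = m ⊕ k, XORing both sides with m gives k = m ⊕ C.
01010011 xor 01111101 = 00101110
01111000 xor 11100100 = 10011100
11111101 xor 10010010 = 01101111
10111001 xor 11100001 = 01011000
00101011 xor 11111100 = 11010111
01001100 xor 10011000 = 11010100
00011111 xor 11000101 = 11011010
11100000 xor 11000100 = 00100100
11101101 xor 10100001 = 01001100
11101010 xor 10010011 = 01111001
00101110 xor 01011001 = 01110111
01010010 xor 11101000 = 10111010
11101100 xor 11101000 = 00000100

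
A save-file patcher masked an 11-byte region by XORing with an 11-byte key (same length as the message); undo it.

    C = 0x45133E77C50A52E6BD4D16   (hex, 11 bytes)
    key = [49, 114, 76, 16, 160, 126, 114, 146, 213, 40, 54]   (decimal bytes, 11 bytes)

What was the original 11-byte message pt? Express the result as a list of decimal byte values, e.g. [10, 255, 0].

[116, 97, 114, 103, 101, 116, 32, 116, 104, 101, 32]

XOR is its own inverse, so applying the key byte-wise gives the result directly.
01000101 ^ 00110001 = 01110100
00010011 ^ 01110010 = 01100001
00111110 ^ 01001100 = 01110010
01110111 ^ 00010000 = 01100111
11000101 ^ 10100000 = 01100101
00001010 ^ 01111110 = 01110100
01010010 ^ 01110010 = 00100000
11100110 ^ 10010010 = 01110100
10111101 ^ 11010101 = 01101000
01001101 ^ 00101000 = 01100101
00010110 ^ 00110110 = 00100000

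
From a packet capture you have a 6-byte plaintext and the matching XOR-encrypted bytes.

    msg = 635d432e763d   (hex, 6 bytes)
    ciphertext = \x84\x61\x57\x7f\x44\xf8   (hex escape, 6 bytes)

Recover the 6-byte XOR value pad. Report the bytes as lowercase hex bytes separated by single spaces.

Since ciphertext = msg ⊕ pad, XORing both sides with msg gives pad = msg ⊕ ciphertext.
63 ⊕ 84 = e7
5d ⊕ 61 = 3c
43 ⊕ 57 = 14
2e ⊕ 7f = 51
76 ⊕ 44 = 32
3d ⊕ f8 = c5

e7 3c 14 51 32 c5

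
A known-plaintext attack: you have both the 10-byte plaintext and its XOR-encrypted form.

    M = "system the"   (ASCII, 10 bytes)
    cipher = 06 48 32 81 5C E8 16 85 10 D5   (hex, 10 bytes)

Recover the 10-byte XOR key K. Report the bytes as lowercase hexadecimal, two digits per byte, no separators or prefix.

753141f5398536f178b0

Since cipher = M ⊕ K, XORing both sides with M gives K = M ⊕ cipher.
73 ^ 06 = 75
79 ^ 48 = 31
73 ^ 32 = 41
74 ^ 81 = f5
65 ^ 5c = 39
6d ^ e8 = 85
20 ^ 16 = 36
74 ^ 85 = f1
68 ^ 10 = 78
65 ^ d5 = b0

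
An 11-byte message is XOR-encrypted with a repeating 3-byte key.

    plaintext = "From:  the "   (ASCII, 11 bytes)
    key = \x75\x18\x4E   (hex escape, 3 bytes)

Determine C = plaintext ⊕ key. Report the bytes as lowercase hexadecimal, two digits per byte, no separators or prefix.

336a2118226e556c261038

The 3-byte key repeats, so the effective keystream is 75 18 4e 75 18 4e 75 18 4e 75 18.
byte 0: 01000110 xor 01110101 = 00110011
byte 1: 01110010 xor 00011000 = 01101010
byte 2: 01101111 xor 01001110 = 00100001
byte 3: 01101101 xor 01110101 = 00011000
byte 4: 00111010 xor 00011000 = 00100010
byte 5: 00100000 xor 01001110 = 01101110
byte 6: 00100000 xor 01110101 = 01010101
byte 7: 01110100 xor 00011000 = 01101100
byte 8: 01101000 xor 01001110 = 00100110
byte 9: 01100101 xor 01110101 = 00010000
byte 10: 00100000 xor 00011000 = 00111000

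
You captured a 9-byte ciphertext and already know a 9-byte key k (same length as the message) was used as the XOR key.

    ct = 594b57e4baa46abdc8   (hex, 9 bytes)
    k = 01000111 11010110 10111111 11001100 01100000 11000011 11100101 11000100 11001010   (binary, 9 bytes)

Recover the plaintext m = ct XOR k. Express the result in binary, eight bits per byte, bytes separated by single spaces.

00011110 10011101 11101000 00101000 11011010 01100111 10001111 01111001 00000010

byte 0: 59 XOR 47 = 1e
byte 1: 4b XOR d6 = 9d
byte 2: 57 XOR bf = e8
byte 3: e4 XOR cc = 28
byte 4: ba XOR 60 = da
byte 5: a4 XOR c3 = 67
byte 6: 6a XOR e5 = 8f
byte 7: bd XOR c4 = 79
byte 8: c8 XOR ca = 02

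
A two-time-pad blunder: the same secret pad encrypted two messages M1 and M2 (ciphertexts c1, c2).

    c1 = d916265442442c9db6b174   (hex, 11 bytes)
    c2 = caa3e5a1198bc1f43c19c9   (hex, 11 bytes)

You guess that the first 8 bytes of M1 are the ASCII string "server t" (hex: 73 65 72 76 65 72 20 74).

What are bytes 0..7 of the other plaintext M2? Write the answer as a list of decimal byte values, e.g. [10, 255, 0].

First, c1 ⊕ c2 = (M1 ⊕ K) ⊕ (M2 ⊕ K) = M1 ⊕ M2, so the key drops out. Then M2 = (M1 ⊕ M2) ⊕ M1 over the first 8 bytes.
byte 0: (d9 ⊕ ca) ⊕ 73 = 13 ⊕ 73 = 60
byte 1: (16 ⊕ a3) ⊕ 65 = b5 ⊕ 65 = d0
byte 2: (26 ⊕ e5) ⊕ 72 = c3 ⊕ 72 = b1
byte 3: (54 ⊕ a1) ⊕ 76 = f5 ⊕ 76 = 83
byte 4: (42 ⊕ 19) ⊕ 65 = 5b ⊕ 65 = 3e
byte 5: (44 ⊕ 8b) ⊕ 72 = cf ⊕ 72 = bd
byte 6: (2c ⊕ c1) ⊕ 20 = ed ⊕ 20 = cd
byte 7: (9d ⊕ f4) ⊕ 74 = 69 ⊕ 74 = 1d

[96, 208, 177, 131, 62, 189, 205, 29]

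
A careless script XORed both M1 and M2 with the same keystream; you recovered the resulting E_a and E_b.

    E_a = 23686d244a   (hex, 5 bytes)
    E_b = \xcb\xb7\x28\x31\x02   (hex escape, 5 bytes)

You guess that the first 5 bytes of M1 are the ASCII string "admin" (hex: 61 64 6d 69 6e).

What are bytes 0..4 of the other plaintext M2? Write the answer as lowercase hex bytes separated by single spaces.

First, E_a ⊕ E_b = (M1 ⊕ K) ⊕ (M2 ⊕ K) = M1 ⊕ M2, so the key drops out. Then M2 = (M1 ⊕ M2) ⊕ M1 over the first 5 bytes.
byte 0: (23 ⊕ cb) ⊕ 61 = e8 ⊕ 61 = 89
byte 1: (68 ⊕ b7) ⊕ 64 = df ⊕ 64 = bb
byte 2: (6d ⊕ 28) ⊕ 6d = 45 ⊕ 6d = 28
byte 3: (24 ⊕ 31) ⊕ 69 = 15 ⊕ 69 = 7c
byte 4: (4a ⊕ 02) ⊕ 6e = 48 ⊕ 6e = 26

89 bb 28 7c 26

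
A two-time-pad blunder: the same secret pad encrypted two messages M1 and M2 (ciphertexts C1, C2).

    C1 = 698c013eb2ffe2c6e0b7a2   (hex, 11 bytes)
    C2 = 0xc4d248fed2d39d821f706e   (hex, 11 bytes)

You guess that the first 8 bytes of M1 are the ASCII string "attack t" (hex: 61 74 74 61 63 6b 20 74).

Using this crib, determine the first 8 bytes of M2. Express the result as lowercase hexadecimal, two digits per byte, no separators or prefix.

First, C1 ⊕ C2 = (M1 ⊕ K) ⊕ (M2 ⊕ K) = M1 ⊕ M2, so the key drops out. Then M2 = (M1 ⊕ M2) ⊕ M1 over the first 8 bytes.
byte 0: (69 ^ c4) ^ 61 = ad ^ 61 = cc
byte 1: (8c ^ d2) ^ 74 = 5e ^ 74 = 2a
byte 2: (01 ^ 48) ^ 74 = 49 ^ 74 = 3d
byte 3: (3e ^ fe) ^ 61 = c0 ^ 61 = a1
byte 4: (b2 ^ d2) ^ 63 = 60 ^ 63 = 03
byte 5: (ff ^ d3) ^ 6b = 2c ^ 6b = 47
byte 6: (e2 ^ 9d) ^ 20 = 7f ^ 20 = 5f
byte 7: (c6 ^ 82) ^ 74 = 44 ^ 74 = 30

cc2a3da103475f30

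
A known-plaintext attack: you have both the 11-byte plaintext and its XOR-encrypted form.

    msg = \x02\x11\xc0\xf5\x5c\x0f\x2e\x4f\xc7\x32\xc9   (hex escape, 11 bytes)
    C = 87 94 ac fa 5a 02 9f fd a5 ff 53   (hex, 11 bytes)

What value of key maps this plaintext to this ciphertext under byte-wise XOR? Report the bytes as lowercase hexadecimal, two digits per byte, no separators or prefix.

Since C = msg ⊕ key, XORing both sides with msg gives key = msg ⊕ C.
byte 0:   2 ⊕ 135 = 133
byte 1:  17 ⊕ 148 = 133
byte 2: 192 ⊕ 172 = 108
byte 3: 245 ⊕ 250 =  15
byte 4:  92 ⊕  90 =   6
byte 5:  15 ⊕   2 =  13
byte 6:  46 ⊕ 159 = 177
byte 7:  79 ⊕ 253 = 178
byte 8: 199 ⊕ 165 =  98
byte 9:  50 ⊕ 255 = 205
byte 10: 201 ⊕  83 = 154

85856c0f060db1b262cd9a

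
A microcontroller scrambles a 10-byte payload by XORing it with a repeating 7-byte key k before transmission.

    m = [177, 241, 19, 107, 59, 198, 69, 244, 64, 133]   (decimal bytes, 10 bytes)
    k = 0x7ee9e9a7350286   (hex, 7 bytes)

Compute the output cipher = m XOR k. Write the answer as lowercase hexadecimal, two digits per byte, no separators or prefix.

The 7-byte key repeats, so the effective keystream is 7e e9 e9 a7 35 02 86 7e e9 e9.
byte 0: 177 xor 126 = 207
byte 1: 241 xor 233 =  24
byte 2:  19 xor 233 = 250
byte 3: 107 xor 167 = 204
byte 4:  59 xor  53 =  14
byte 5: 198 xor   2 = 196
byte 6:  69 xor 134 = 195
byte 7: 244 xor 126 = 138
byte 8:  64 xor 233 = 169
byte 9: 133 xor 233 = 108

cf18facc0ec4c38aa96c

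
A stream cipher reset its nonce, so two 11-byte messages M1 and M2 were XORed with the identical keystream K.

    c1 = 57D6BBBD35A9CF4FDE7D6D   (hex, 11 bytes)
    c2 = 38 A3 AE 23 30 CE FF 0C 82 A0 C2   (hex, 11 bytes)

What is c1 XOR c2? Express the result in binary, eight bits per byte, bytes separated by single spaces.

01101111 01110101 00010101 10011110 00000101 01100111 00110000 01000011 01011100 11011101 10101111

c1 ⊕ c2 = (M1 ⊕ K) ⊕ (M2 ⊕ K) = M1 ⊕ M2 — the shared key cancels under XOR.
01010111 XOR 00111000 = 01101111
11010110 XOR 10100011 = 01110101
10111011 XOR 10101110 = 00010101
10111101 XOR 00100011 = 10011110
00110101 XOR 00110000 = 00000101
10101001 XOR 11001110 = 01100111
11001111 XOR 11111111 = 00110000
01001111 XOR 00001100 = 01000011
11011110 XOR 10000010 = 01011100
01111101 XOR 10100000 = 11011101
01101101 XOR 11000010 = 10101111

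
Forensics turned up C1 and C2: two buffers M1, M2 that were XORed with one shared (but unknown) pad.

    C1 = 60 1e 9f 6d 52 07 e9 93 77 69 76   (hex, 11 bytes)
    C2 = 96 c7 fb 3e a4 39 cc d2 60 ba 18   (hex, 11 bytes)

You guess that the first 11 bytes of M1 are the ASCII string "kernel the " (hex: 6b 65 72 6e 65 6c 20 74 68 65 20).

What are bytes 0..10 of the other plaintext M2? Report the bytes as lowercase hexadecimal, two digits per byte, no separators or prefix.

9dbc163d935205357fb64e

First, C1 ⊕ C2 = (M1 ⊕ K) ⊕ (M2 ⊕ K) = M1 ⊕ M2, so the key drops out. Then M2 = (M1 ⊕ M2) ⊕ M1 over the first 11 bytes.
byte 0: (60 ^ 96) ^ 6b = f6 ^ 6b = 9d
byte 1: (1e ^ c7) ^ 65 = d9 ^ 65 = bc
byte 2: (9f ^ fb) ^ 72 = 64 ^ 72 = 16
byte 3: (6d ^ 3e) ^ 6e = 53 ^ 6e = 3d
byte 4: (52 ^ a4) ^ 65 = f6 ^ 65 = 93
byte 5: (07 ^ 39) ^ 6c = 3e ^ 6c = 52
byte 6: (e9 ^ cc) ^ 20 = 25 ^ 20 = 05
byte 7: (93 ^ d2) ^ 74 = 41 ^ 74 = 35
byte 8: (77 ^ 60) ^ 68 = 17 ^ 68 = 7f
byte 9: (69 ^ ba) ^ 65 = d3 ^ 65 = b6
byte 10: (76 ^ 18) ^ 20 = 6e ^ 20 = 4e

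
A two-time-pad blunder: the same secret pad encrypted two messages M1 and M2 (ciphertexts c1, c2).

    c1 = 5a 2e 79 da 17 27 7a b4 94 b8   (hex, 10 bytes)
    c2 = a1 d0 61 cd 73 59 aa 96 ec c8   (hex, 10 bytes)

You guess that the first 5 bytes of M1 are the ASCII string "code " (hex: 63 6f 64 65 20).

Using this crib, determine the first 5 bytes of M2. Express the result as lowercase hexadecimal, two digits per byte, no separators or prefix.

First, c1 ⊕ c2 = (M1 ⊕ K) ⊕ (M2 ⊕ K) = M1 ⊕ M2, so the key drops out. Then M2 = (M1 ⊕ M2) ⊕ M1 over the first 5 bytes.
byte 0: (5a xor a1) xor 63 = fb xor 63 = 98
byte 1: (2e xor d0) xor 6f = fe xor 6f = 91
byte 2: (79 xor 61) xor 64 = 18 xor 64 = 7c
byte 3: (da xor cd) xor 65 = 17 xor 65 = 72
byte 4: (17 xor 73) xor 20 = 64 xor 20 = 44

98917c7244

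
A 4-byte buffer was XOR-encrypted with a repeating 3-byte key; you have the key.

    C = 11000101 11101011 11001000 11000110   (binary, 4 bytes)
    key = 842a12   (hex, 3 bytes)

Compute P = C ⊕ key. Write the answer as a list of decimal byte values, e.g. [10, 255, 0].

The 3-byte key repeats, so the effective keystream is 84 2a 12 84.
byte 0: c5 XOR 84 = 41
byte 1: eb XOR 2a = c1
byte 2: c8 XOR 12 = da
byte 3: c6 XOR 84 = 42

[65, 193, 218, 66]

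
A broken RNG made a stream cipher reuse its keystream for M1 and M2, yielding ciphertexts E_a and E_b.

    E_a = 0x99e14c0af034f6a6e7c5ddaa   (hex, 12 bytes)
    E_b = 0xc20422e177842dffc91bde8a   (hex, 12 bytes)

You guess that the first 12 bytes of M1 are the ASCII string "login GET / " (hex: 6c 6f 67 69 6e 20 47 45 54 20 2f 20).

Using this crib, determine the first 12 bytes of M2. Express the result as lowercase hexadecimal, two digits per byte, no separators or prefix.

First, E_a ⊕ E_b = (M1 ⊕ K) ⊕ (M2 ⊕ K) = M1 ⊕ M2, so the key drops out. Then M2 = (M1 ⊕ M2) ⊕ M1 over the first 12 bytes.
byte 0: (99 xor c2) xor 6c = 5b xor 6c = 37
byte 1: (e1 xor 04) xor 6f = e5 xor 6f = 8a
byte 2: (4c xor 22) xor 67 = 6e xor 67 = 09
byte 3: (0a xor e1) xor 69 = eb xor 69 = 82
byte 4: (f0 xor 77) xor 6e = 87 xor 6e = e9
byte 5: (34 xor 84) xor 20 = b0 xor 20 = 90
byte 6: (f6 xor 2d) xor 47 = db xor 47 = 9c
byte 7: (a6 xor ff) xor 45 = 59 xor 45 = 1c
byte 8: (e7 xor c9) xor 54 = 2e xor 54 = 7a
byte 9: (c5 xor 1b) xor 20 = de xor 20 = fe
byte 10: (dd xor de) xor 2f = 03 xor 2f = 2c
byte 11: (aa xor 8a) xor 20 = 20 xor 20 = 00

378a0982e9909c1c7afe2c00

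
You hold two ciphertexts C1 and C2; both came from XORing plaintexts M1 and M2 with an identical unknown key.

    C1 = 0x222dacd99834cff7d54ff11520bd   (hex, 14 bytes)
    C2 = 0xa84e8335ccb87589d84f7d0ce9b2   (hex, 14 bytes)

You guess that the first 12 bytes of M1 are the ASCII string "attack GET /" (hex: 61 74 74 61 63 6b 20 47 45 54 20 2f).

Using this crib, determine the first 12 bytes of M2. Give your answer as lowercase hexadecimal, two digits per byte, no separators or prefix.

First, C1 ⊕ C2 = (M1 ⊕ K) ⊕ (M2 ⊕ K) = M1 ⊕ M2, so the key drops out. Then M2 = (M1 ⊕ M2) ⊕ M1 over the first 12 bytes.
byte 0: (22 xor a8) xor 61 = 8a xor 61 = eb
byte 1: (2d xor 4e) xor 74 = 63 xor 74 = 17
byte 2: (ac xor 83) xor 74 = 2f xor 74 = 5b
byte 3: (d9 xor 35) xor 61 = ec xor 61 = 8d
byte 4: (98 xor cc) xor 63 = 54 xor 63 = 37
byte 5: (34 xor b8) xor 6b = 8c xor 6b = e7
byte 6: (cf xor 75) xor 20 = ba xor 20 = 9a
byte 7: (f7 xor 89) xor 47 = 7e xor 47 = 39
byte 8: (d5 xor d8) xor 45 = 0d xor 45 = 48
byte 9: (4f xor 4f) xor 54 = 00 xor 54 = 54
byte 10: (f1 xor 7d) xor 20 = 8c xor 20 = ac
byte 11: (15 xor 0c) xor 2f = 19 xor 2f = 36

eb175b8d37e79a394854ac36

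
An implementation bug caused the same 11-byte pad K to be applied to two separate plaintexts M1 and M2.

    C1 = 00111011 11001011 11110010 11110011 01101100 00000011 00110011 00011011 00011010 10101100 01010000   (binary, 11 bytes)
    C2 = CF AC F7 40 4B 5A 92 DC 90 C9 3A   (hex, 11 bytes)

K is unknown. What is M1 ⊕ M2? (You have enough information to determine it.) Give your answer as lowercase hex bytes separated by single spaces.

C1 ⊕ C2 = (M1 ⊕ K) ⊕ (M2 ⊕ K) = M1 ⊕ M2 — the shared key cancels under XOR.
3b XOR cf = f4
cb XOR ac = 67
f2 XOR f7 = 05
f3 XOR 40 = b3
6c XOR 4b = 27
03 XOR 5a = 59
33 XOR 92 = a1
1b XOR dc = c7
1a XOR 90 = 8a
ac XOR c9 = 65
50 XOR 3a = 6a

f4 67 05 b3 27 59 a1 c7 8a 65 6a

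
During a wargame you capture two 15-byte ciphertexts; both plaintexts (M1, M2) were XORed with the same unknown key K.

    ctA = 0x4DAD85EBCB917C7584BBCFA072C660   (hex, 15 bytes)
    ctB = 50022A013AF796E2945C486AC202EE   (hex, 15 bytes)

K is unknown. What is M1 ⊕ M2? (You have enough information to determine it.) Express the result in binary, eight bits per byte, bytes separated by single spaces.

ctA ⊕ ctB = (M1 ⊕ K) ⊕ (M2 ⊕ K) = M1 ⊕ M2 — the shared key cancels under XOR.
byte 0: 01001101 ^ 01010000 = 00011101
byte 1: 10101101 ^ 00000010 = 10101111
byte 2: 10000101 ^ 00101010 = 10101111
byte 3: 11101011 ^ 00000001 = 11101010
byte 4: 11001011 ^ 00111010 = 11110001
byte 5: 10010001 ^ 11110111 = 01100110
byte 6: 01111100 ^ 10010110 = 11101010
byte 7: 01110101 ^ 11100010 = 10010111
byte 8: 10000100 ^ 10010100 = 00010000
byte 9: 10111011 ^ 01011100 = 11100111
byte 10: 11001111 ^ 01001000 = 10000111
byte 11: 10100000 ^ 01101010 = 11001010
byte 12: 01110010 ^ 11000010 = 10110000
byte 13: 11000110 ^ 00000010 = 11000100
byte 14: 01100000 ^ 11101110 = 10001110

00011101 10101111 10101111 11101010 11110001 01100110 11101010 10010111 00010000 11100111 10000111 11001010 10110000 11000100 10001110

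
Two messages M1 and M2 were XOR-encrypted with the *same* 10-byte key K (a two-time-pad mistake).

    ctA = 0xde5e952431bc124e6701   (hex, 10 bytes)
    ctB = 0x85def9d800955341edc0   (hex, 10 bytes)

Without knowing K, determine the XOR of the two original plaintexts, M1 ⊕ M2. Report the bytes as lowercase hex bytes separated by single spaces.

ctA ⊕ ctB = (M1 ⊕ K) ⊕ (M2 ⊕ K) = M1 ⊕ M2 — the shared key cancels under XOR.
byte 0: 11011110 ^ 10000101 = 01011011
byte 1: 01011110 ^ 11011110 = 10000000
byte 2: 10010101 ^ 11111001 = 01101100
byte 3: 00100100 ^ 11011000 = 11111100
byte 4: 00110001 ^ 00000000 = 00110001
byte 5: 10111100 ^ 10010101 = 00101001
byte 6: 00010010 ^ 01010011 = 01000001
byte 7: 01001110 ^ 01000001 = 00001111
byte 8: 01100111 ^ 11101101 = 10001010
byte 9: 00000001 ^ 11000000 = 11000001

5b 80 6c fc 31 29 41 0f 8a c1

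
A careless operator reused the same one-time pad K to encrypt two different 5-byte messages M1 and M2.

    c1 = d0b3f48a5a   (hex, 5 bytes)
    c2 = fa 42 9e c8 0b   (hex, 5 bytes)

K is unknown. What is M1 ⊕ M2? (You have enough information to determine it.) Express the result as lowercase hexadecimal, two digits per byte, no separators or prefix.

2af16a4251

c1 ⊕ c2 = (M1 ⊕ K) ⊕ (M2 ⊕ K) = M1 ⊕ M2 — the shared key cancels under XOR.
byte 0: 208 ⊕ 250 =  42
byte 1: 179 ⊕  66 = 241
byte 2: 244 ⊕ 158 = 106
byte 3: 138 ⊕ 200 =  66
byte 4:  90 ⊕  11 =  81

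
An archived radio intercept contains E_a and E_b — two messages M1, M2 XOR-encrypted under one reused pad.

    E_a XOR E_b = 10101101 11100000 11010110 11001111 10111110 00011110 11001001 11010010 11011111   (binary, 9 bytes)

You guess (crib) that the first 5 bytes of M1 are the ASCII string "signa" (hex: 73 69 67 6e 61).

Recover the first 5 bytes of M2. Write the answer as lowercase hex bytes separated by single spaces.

Since E_a ⊕ E_b = M1 ⊕ M2, XORing with the guessed M1 bytes yields the corresponding M2 bytes: M2 = (E_a ⊕ E_b) ⊕ M1.
byte 0: 173 ^ 115 = 222
byte 1: 224 ^ 105 = 137
byte 2: 214 ^ 103 = 177
byte 3: 207 ^ 110 = 161
byte 4: 190 ^  97 = 223

de 89 b1 a1 df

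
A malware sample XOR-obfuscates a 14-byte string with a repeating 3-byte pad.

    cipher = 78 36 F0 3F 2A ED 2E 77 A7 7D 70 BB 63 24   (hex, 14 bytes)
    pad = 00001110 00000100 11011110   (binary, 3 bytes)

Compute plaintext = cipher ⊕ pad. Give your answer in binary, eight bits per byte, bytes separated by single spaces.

01110110 00110010 00101110 00110001 00101110 00110011 00100000 01110011 01111001 01110011 01110100 01100101 01101101 00100000

The 3-byte key repeats, so the effective keystream is 0e 04 de 0e 04 de 0e 04 de 0e 04 de 0e 04.
byte 0: 78 ⊕ 0e = 76
byte 1: 36 ⊕ 04 = 32
byte 2: f0 ⊕ de = 2e
byte 3: 3f ⊕ 0e = 31
byte 4: 2a ⊕ 04 = 2e
byte 5: ed ⊕ de = 33
byte 6: 2e ⊕ 0e = 20
byte 7: 77 ⊕ 04 = 73
byte 8: a7 ⊕ de = 79
byte 9: 7d ⊕ 0e = 73
byte 10: 70 ⊕ 04 = 74
byte 11: bb ⊕ de = 65
byte 12: 63 ⊕ 0e = 6d
byte 13: 24 ⊕ 04 = 20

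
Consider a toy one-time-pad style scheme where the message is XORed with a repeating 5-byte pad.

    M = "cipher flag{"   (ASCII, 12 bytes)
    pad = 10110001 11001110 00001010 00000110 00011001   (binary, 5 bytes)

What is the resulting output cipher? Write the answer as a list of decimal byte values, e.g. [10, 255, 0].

The 5-byte key repeats, so the effective keystream is b1 ce 0a 06 19 b1 ce 0a 06 19 b1 ce.
byte 0: 63 XOR b1 = d2
byte 1: 69 XOR ce = a7
byte 2: 70 XOR 0a = 7a
byte 3: 68 XOR 06 = 6e
byte 4: 65 XOR 19 = 7c
byte 5: 72 XOR b1 = c3
byte 6: 20 XOR ce = ee
byte 7: 66 XOR 0a = 6c
byte 8: 6c XOR 06 = 6a
byte 9: 61 XOR 19 = 78
byte 10: 67 XOR b1 = d6
byte 11: 7b XOR ce = b5

[210, 167, 122, 110, 124, 195, 238, 108, 106, 120, 214, 181]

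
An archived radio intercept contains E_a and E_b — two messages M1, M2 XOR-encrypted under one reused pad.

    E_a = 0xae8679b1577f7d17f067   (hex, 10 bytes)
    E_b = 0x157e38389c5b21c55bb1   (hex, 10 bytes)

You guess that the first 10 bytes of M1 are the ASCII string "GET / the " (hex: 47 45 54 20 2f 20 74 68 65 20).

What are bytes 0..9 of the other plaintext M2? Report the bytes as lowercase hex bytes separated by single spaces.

First, E_a ⊕ E_b = (M1 ⊕ K) ⊕ (M2 ⊕ K) = M1 ⊕ M2, so the key drops out. Then M2 = (M1 ⊕ M2) ⊕ M1 over the first 10 bytes.
byte 0: (ae xor 15) xor 47 = bb xor 47 = fc
byte 1: (86 xor 7e) xor 45 = f8 xor 45 = bd
byte 2: (79 xor 38) xor 54 = 41 xor 54 = 15
byte 3: (b1 xor 38) xor 20 = 89 xor 20 = a9
byte 4: (57 xor 9c) xor 2f = cb xor 2f = e4
byte 5: (7f xor 5b) xor 20 = 24 xor 20 = 04
byte 6: (7d xor 21) xor 74 = 5c xor 74 = 28
byte 7: (17 xor c5) xor 68 = d2 xor 68 = ba
byte 8: (f0 xor 5b) xor 65 = ab xor 65 = ce
byte 9: (67 xor b1) xor 20 = d6 xor 20 = f6

fc bd 15 a9 e4 04 28 ba ce f6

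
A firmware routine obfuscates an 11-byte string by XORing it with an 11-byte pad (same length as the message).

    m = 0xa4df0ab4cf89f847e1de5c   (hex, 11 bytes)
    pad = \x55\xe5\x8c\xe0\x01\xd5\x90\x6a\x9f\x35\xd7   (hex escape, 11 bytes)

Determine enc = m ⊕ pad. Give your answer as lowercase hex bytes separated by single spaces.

XOR is its own inverse, so applying the key byte-wise gives the result directly.
byte 0: 10100100 ⊕ 01010101 = 11110001
byte 1: 11011111 ⊕ 11100101 = 00111010
byte 2: 00001010 ⊕ 10001100 = 10000110
byte 3: 10110100 ⊕ 11100000 = 01010100
byte 4: 11001111 ⊕ 00000001 = 11001110
byte 5: 10001001 ⊕ 11010101 = 01011100
byte 6: 11111000 ⊕ 10010000 = 01101000
byte 7: 01000111 ⊕ 01101010 = 00101101
byte 8: 11100001 ⊕ 10011111 = 01111110
byte 9: 11011110 ⊕ 00110101 = 11101011
byte 10: 01011100 ⊕ 11010111 = 10001011

f1 3a 86 54 ce 5c 68 2d 7e eb 8b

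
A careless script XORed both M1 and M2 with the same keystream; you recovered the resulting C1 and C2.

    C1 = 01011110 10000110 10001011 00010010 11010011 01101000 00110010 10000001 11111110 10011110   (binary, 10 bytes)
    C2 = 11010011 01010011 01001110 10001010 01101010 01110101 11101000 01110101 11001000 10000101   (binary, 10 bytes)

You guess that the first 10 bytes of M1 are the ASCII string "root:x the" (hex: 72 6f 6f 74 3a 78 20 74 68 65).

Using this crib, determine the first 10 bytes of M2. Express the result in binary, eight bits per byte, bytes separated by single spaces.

First, C1 ⊕ C2 = (M1 ⊕ K) ⊕ (M2 ⊕ K) = M1 ⊕ M2, so the key drops out. Then M2 = (M1 ⊕ M2) ⊕ M1 over the first 10 bytes.
byte 0: (5e ^ d3) ^ 72 = 8d ^ 72 = ff
byte 1: (86 ^ 53) ^ 6f = d5 ^ 6f = ba
byte 2: (8b ^ 4e) ^ 6f = c5 ^ 6f = aa
byte 3: (12 ^ 8a) ^ 74 = 98 ^ 74 = ec
byte 4: (d3 ^ 6a) ^ 3a = b9 ^ 3a = 83
byte 5: (68 ^ 75) ^ 78 = 1d ^ 78 = 65
byte 6: (32 ^ e8) ^ 20 = da ^ 20 = fa
byte 7: (81 ^ 75) ^ 74 = f4 ^ 74 = 80
byte 8: (fe ^ c8) ^ 68 = 36 ^ 68 = 5e
byte 9: (9e ^ 85) ^ 65 = 1b ^ 65 = 7e

11111111 10111010 10101010 11101100 10000011 01100101 11111010 10000000 01011110 01111110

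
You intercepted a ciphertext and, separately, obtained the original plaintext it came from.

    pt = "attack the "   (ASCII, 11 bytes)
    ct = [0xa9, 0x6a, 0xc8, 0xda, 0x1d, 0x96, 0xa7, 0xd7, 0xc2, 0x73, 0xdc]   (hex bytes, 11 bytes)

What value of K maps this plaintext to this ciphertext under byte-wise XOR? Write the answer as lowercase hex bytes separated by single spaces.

c8 1e bc bb 7e fd 87 a3 aa 16 fc

Since ct = pt ⊕ K, XORing both sides with pt gives K = pt ⊕ ct.
byte 0: 61 ^ a9 = c8
byte 1: 74 ^ 6a = 1e
byte 2: 74 ^ c8 = bc
byte 3: 61 ^ da = bb
byte 4: 63 ^ 1d = 7e
byte 5: 6b ^ 96 = fd
byte 6: 20 ^ a7 = 87
byte 7: 74 ^ d7 = a3
byte 8: 68 ^ c2 = aa
byte 9: 65 ^ 73 = 16
byte 10: 20 ^ dc = fc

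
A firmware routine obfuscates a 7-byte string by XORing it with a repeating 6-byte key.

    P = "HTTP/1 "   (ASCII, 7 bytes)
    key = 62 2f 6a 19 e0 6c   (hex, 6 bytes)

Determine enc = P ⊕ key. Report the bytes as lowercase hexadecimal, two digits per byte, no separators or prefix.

2a7b3e49cf5d42

The 6-byte key repeats, so the effective keystream is 62 2f 6a 19 e0 6c 62.
byte 0: 48 xor 62 = 2a
byte 1: 54 xor 2f = 7b
byte 2: 54 xor 6a = 3e
byte 3: 50 xor 19 = 49
byte 4: 2f xor e0 = cf
byte 5: 31 xor 6c = 5d
byte 6: 20 xor 62 = 42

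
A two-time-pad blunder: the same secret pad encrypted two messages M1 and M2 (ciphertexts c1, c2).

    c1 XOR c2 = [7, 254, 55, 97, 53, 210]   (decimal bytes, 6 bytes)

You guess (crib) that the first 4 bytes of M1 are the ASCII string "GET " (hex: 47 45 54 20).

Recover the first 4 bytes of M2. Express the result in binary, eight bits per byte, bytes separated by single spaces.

01000000 10111011 01100011 01000001

Since c1 ⊕ c2 = M1 ⊕ M2, XORing with the guessed M1 bytes yields the corresponding M2 bytes: M2 = (c1 ⊕ c2) ⊕ M1.
byte 0: 00000111 xor 01000111 = 01000000
byte 1: 11111110 xor 01000101 = 10111011
byte 2: 00110111 xor 01010100 = 01100011
byte 3: 01100001 xor 00100000 = 01000001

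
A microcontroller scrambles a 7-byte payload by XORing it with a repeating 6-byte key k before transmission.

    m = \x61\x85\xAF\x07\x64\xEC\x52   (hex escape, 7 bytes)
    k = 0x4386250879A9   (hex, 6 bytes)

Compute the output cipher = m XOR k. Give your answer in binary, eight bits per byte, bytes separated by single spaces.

The 6-byte key repeats, so the effective keystream is 43 86 25 08 79 a9 43.
byte 0: 61 ⊕ 43 = 22
byte 1: 85 ⊕ 86 = 03
byte 2: af ⊕ 25 = 8a
byte 3: 07 ⊕ 08 = 0f
byte 4: 64 ⊕ 79 = 1d
byte 5: ec ⊕ a9 = 45
byte 6: 52 ⊕ 43 = 11

00100010 00000011 10001010 00001111 00011101 01000101 00010001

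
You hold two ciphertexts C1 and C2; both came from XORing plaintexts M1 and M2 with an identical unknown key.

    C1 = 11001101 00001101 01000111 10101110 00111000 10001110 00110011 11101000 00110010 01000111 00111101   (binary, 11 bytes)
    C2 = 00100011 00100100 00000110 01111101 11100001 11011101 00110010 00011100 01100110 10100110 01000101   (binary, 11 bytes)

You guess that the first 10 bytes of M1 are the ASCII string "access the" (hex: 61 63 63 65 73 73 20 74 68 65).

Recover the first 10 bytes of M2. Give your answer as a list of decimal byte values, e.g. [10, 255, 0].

[143, 74, 34, 182, 170, 32, 33, 128, 60, 132]

First, C1 ⊕ C2 = (M1 ⊕ K) ⊕ (M2 ⊕ K) = M1 ⊕ M2, so the key drops out. Then M2 = (M1 ⊕ M2) ⊕ M1 over the first 10 bytes.
byte 0: (cd ⊕ 23) ⊕ 61 = ee ⊕ 61 = 8f
byte 1: (0d ⊕ 24) ⊕ 63 = 29 ⊕ 63 = 4a
byte 2: (47 ⊕ 06) ⊕ 63 = 41 ⊕ 63 = 22
byte 3: (ae ⊕ 7d) ⊕ 65 = d3 ⊕ 65 = b6
byte 4: (38 ⊕ e1) ⊕ 73 = d9 ⊕ 73 = aa
byte 5: (8e ⊕ dd) ⊕ 73 = 53 ⊕ 73 = 20
byte 6: (33 ⊕ 32) ⊕ 20 = 01 ⊕ 20 = 21
byte 7: (e8 ⊕ 1c) ⊕ 74 = f4 ⊕ 74 = 80
byte 8: (32 ⊕ 66) ⊕ 68 = 54 ⊕ 68 = 3c
byte 9: (47 ⊕ a6) ⊕ 65 = e1 ⊕ 65 = 84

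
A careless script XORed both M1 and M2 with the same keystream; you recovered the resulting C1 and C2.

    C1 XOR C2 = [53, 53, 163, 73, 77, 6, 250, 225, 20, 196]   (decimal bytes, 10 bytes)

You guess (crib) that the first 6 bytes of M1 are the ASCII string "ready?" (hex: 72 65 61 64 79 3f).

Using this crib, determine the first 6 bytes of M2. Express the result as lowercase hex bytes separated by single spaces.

47 50 c2 2d 34 39

Since C1 ⊕ C2 = M1 ⊕ M2, XORing with the guessed M1 bytes yields the corresponding M2 bytes: M2 = (C1 ⊕ C2) ⊕ M1.
00110101 XOR 01110010 = 01000111
00110101 XOR 01100101 = 01010000
10100011 XOR 01100001 = 11000010
01001001 XOR 01100100 = 00101101
01001101 XOR 01111001 = 00110100
00000110 XOR 00111111 = 00111001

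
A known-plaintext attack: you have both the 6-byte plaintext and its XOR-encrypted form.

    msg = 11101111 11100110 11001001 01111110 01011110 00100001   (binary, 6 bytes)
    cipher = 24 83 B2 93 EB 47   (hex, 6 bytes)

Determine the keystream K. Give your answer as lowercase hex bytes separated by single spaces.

Since cipher = msg ⊕ K, XORing both sides with msg gives K = msg ⊕ cipher.
ef ^ 24 = cb
e6 ^ 83 = 65
c9 ^ b2 = 7b
7e ^ 93 = ed
5e ^ eb = b5
21 ^ 47 = 66

cb 65 7b ed b5 66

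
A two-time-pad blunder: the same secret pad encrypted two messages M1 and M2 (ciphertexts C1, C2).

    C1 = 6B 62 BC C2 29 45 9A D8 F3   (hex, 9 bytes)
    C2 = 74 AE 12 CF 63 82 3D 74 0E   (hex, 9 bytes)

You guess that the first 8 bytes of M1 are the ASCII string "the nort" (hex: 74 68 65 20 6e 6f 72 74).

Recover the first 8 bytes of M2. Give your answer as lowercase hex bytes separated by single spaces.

First, C1 ⊕ C2 = (M1 ⊕ K) ⊕ (M2 ⊕ K) = M1 ⊕ M2, so the key drops out. Then M2 = (M1 ⊕ M2) ⊕ M1 over the first 8 bytes.
byte 0: (6b xor 74) xor 74 = 1f xor 74 = 6b
byte 1: (62 xor ae) xor 68 = cc xor 68 = a4
byte 2: (bc xor 12) xor 65 = ae xor 65 = cb
byte 3: (c2 xor cf) xor 20 = 0d xor 20 = 2d
byte 4: (29 xor 63) xor 6e = 4a xor 6e = 24
byte 5: (45 xor 82) xor 6f = c7 xor 6f = a8
byte 6: (9a xor 3d) xor 72 = a7 xor 72 = d5
byte 7: (d8 xor 74) xor 74 = ac xor 74 = d8

6b a4 cb 2d 24 a8 d5 d8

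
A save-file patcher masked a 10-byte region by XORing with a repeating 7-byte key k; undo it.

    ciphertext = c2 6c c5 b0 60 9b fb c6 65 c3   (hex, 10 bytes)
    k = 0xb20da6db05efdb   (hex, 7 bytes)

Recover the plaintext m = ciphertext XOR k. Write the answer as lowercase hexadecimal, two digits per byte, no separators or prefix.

7061636b657420746865

The 7-byte key repeats, so the effective keystream is b2 0d a6 db 05 ef db b2 0d a6.
byte 0: c2 ⊕ b2 = 70
byte 1: 6c ⊕ 0d = 61
byte 2: c5 ⊕ a6 = 63
byte 3: b0 ⊕ db = 6b
byte 4: 60 ⊕ 05 = 65
byte 5: 9b ⊕ ef = 74
byte 6: fb ⊕ db = 20
byte 7: c6 ⊕ b2 = 74
byte 8: 65 ⊕ 0d = 68
byte 9: c3 ⊕ a6 = 65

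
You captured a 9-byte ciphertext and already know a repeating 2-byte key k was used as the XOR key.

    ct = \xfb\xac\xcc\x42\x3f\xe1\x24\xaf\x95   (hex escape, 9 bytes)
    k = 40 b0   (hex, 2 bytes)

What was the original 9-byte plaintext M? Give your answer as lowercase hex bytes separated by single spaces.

The 2-byte key repeats, so the effective keystream is 40 b0 40 b0 40 b0 40 b0 40.
byte 0: 251 xor  64 = 187
byte 1: 172 xor 176 =  28
byte 2: 204 xor  64 = 140
byte 3:  66 xor 176 = 242
byte 4:  63 xor  64 = 127
byte 5: 225 xor 176 =  81
byte 6:  36 xor  64 = 100
byte 7: 175 xor 176 =  31
byte 8: 149 xor  64 = 213

bb 1c 8c f2 7f 51 64 1f d5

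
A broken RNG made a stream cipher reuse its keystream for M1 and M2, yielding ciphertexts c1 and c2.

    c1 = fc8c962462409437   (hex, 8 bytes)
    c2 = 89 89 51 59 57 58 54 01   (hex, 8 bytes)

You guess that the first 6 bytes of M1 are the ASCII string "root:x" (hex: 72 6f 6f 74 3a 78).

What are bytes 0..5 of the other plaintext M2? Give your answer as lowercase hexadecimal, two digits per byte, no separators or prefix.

076aa8090f60

First, c1 ⊕ c2 = (M1 ⊕ K) ⊕ (M2 ⊕ K) = M1 ⊕ M2, so the key drops out. Then M2 = (M1 ⊕ M2) ⊕ M1 over the first 6 bytes.
byte 0: (fc ⊕ 89) ⊕ 72 = 75 ⊕ 72 = 07
byte 1: (8c ⊕ 89) ⊕ 6f = 05 ⊕ 6f = 6a
byte 2: (96 ⊕ 51) ⊕ 6f = c7 ⊕ 6f = a8
byte 3: (24 ⊕ 59) ⊕ 74 = 7d ⊕ 74 = 09
byte 4: (62 ⊕ 57) ⊕ 3a = 35 ⊕ 3a = 0f
byte 5: (40 ⊕ 58) ⊕ 78 = 18 ⊕ 78 = 60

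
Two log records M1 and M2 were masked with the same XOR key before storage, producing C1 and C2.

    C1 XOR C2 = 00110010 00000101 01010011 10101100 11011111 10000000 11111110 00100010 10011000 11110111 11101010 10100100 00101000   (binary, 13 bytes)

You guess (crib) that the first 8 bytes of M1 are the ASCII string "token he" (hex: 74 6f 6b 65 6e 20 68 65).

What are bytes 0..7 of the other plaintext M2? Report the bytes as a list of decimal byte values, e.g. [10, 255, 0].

Since C1 ⊕ C2 = M1 ⊕ M2, XORing with the guessed M1 bytes yields the corresponding M2 bytes: M2 = (C1 ⊕ C2) ⊕ M1.
32 xor 74 = 46
05 xor 6f = 6a
53 xor 6b = 38
ac xor 65 = c9
df xor 6e = b1
80 xor 20 = a0
fe xor 68 = 96
22 xor 65 = 47

[70, 106, 56, 201, 177, 160, 150, 71]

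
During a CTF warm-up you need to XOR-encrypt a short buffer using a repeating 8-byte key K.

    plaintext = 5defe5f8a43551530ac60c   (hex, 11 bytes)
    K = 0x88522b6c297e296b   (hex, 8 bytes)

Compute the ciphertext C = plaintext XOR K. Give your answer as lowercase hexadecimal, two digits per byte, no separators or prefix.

The 8-byte key repeats, so the effective keystream is 88 52 2b 6c 29 7e 29 6b 88 52 2b.
byte 0: 5d ^ 88 = d5
byte 1: ef ^ 52 = bd
byte 2: e5 ^ 2b = ce
byte 3: f8 ^ 6c = 94
byte 4: a4 ^ 29 = 8d
byte 5: 35 ^ 7e = 4b
byte 6: 51 ^ 29 = 78
byte 7: 53 ^ 6b = 38
byte 8: 0a ^ 88 = 82
byte 9: c6 ^ 52 = 94
byte 10: 0c ^ 2b = 27

d5bdce948d4b7838829427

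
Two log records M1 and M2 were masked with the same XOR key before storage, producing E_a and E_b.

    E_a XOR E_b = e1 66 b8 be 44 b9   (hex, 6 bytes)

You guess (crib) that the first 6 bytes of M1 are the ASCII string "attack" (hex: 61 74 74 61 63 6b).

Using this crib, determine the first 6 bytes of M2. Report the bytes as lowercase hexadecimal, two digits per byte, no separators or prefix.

Since E_a ⊕ E_b = M1 ⊕ M2, XORing with the guessed M1 bytes yields the corresponding M2 bytes: M2 = (E_a ⊕ E_b) ⊕ M1.
11100001 XOR 01100001 = 10000000
01100110 XOR 01110100 = 00010010
10111000 XOR 01110100 = 11001100
10111110 XOR 01100001 = 11011111
01000100 XOR 01100011 = 00100111
10111001 XOR 01101011 = 11010010

8012ccdf27d2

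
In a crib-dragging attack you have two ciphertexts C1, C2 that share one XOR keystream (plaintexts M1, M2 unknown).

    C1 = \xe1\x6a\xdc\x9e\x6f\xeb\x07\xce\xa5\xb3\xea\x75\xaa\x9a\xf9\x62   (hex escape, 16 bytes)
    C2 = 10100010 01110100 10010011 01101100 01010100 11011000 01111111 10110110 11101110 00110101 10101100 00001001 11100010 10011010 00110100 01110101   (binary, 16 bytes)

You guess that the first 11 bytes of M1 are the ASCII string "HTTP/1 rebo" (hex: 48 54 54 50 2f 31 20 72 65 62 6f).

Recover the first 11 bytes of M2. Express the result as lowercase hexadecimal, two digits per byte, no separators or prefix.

First, C1 ⊕ C2 = (M1 ⊕ K) ⊕ (M2 ⊕ K) = M1 ⊕ M2, so the key drops out. Then M2 = (M1 ⊕ M2) ⊕ M1 over the first 11 bytes.
byte 0: (e1 xor a2) xor 48 = 43 xor 48 = 0b
byte 1: (6a xor 74) xor 54 = 1e xor 54 = 4a
byte 2: (dc xor 93) xor 54 = 4f xor 54 = 1b
byte 3: (9e xor 6c) xor 50 = f2 xor 50 = a2
byte 4: (6f xor 54) xor 2f = 3b xor 2f = 14
byte 5: (eb xor d8) xor 31 = 33 xor 31 = 02
byte 6: (07 xor 7f) xor 20 = 78 xor 20 = 58
byte 7: (ce xor b6) xor 72 = 78 xor 72 = 0a
byte 8: (a5 xor ee) xor 65 = 4b xor 65 = 2e
byte 9: (b3 xor 35) xor 62 = 86 xor 62 = e4
byte 10: (ea xor ac) xor 6f = 46 xor 6f = 29

0b4a1ba21402580a2ee429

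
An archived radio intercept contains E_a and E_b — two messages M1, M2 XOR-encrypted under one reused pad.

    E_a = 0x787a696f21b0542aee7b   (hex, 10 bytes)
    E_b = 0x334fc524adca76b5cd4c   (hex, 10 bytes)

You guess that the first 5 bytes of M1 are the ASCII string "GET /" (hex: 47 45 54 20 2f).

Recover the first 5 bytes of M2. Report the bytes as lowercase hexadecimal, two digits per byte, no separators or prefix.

0c70f86ba3

First, E_a ⊕ E_b = (M1 ⊕ K) ⊕ (M2 ⊕ K) = M1 ⊕ M2, so the key drops out. Then M2 = (M1 ⊕ M2) ⊕ M1 over the first 5 bytes.
byte 0: (78 ⊕ 33) ⊕ 47 = 4b ⊕ 47 = 0c
byte 1: (7a ⊕ 4f) ⊕ 45 = 35 ⊕ 45 = 70
byte 2: (69 ⊕ c5) ⊕ 54 = ac ⊕ 54 = f8
byte 3: (6f ⊕ 24) ⊕ 20 = 4b ⊕ 20 = 6b
byte 4: (21 ⊕ ad) ⊕ 2f = 8c ⊕ 2f = a3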